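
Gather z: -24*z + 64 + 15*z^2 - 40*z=15*z^2 - 64*z + 64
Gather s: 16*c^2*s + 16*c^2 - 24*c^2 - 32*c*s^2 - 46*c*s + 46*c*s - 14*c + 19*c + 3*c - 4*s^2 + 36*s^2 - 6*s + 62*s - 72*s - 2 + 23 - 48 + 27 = -8*c^2 + 8*c + s^2*(32 - 32*c) + s*(16*c^2 - 16)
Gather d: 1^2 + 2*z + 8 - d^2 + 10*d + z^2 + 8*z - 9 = -d^2 + 10*d + z^2 + 10*z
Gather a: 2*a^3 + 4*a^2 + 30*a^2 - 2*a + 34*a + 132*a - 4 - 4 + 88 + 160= 2*a^3 + 34*a^2 + 164*a + 240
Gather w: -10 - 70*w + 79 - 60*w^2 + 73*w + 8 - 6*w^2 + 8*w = -66*w^2 + 11*w + 77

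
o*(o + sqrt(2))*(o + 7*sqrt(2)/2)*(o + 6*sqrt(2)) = o^4 + 21*sqrt(2)*o^3/2 + 61*o^2 + 42*sqrt(2)*o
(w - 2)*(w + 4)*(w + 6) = w^3 + 8*w^2 + 4*w - 48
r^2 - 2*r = r*(r - 2)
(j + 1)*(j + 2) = j^2 + 3*j + 2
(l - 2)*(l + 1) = l^2 - l - 2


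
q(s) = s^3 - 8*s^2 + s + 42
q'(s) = 3*s^2 - 16*s + 1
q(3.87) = -15.98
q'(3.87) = -15.99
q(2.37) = 12.75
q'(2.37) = -20.07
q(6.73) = -8.79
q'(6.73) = 29.20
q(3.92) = -16.77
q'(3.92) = -15.62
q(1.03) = 35.64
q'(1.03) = -12.30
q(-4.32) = -192.24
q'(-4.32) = 126.11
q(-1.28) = 25.52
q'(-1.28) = 26.40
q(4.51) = -24.48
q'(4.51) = -10.14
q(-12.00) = -2850.00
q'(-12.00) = 625.00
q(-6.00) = -468.00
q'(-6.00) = 205.00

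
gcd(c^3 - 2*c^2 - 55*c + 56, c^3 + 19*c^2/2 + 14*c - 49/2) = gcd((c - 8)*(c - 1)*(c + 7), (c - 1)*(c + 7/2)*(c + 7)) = c^2 + 6*c - 7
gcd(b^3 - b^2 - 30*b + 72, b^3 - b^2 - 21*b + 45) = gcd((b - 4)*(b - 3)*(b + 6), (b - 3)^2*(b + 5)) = b - 3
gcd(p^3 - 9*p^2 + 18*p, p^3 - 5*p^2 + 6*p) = p^2 - 3*p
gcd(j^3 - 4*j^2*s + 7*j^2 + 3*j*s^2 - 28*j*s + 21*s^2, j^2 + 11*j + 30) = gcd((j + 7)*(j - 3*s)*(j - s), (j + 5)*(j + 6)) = 1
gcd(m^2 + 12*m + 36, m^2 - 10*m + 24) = 1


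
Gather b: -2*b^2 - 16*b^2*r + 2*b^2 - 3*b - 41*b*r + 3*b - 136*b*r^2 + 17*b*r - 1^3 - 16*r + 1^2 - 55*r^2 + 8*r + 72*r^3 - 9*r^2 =-16*b^2*r + b*(-136*r^2 - 24*r) + 72*r^3 - 64*r^2 - 8*r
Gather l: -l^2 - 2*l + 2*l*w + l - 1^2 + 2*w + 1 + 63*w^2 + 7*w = -l^2 + l*(2*w - 1) + 63*w^2 + 9*w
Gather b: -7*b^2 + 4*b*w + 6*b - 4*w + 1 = -7*b^2 + b*(4*w + 6) - 4*w + 1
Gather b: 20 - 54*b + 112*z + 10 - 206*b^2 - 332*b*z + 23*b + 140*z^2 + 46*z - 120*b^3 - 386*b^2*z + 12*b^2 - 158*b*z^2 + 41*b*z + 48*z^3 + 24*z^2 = -120*b^3 + b^2*(-386*z - 194) + b*(-158*z^2 - 291*z - 31) + 48*z^3 + 164*z^2 + 158*z + 30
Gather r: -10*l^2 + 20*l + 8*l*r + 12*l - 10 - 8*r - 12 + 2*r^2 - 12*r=-10*l^2 + 32*l + 2*r^2 + r*(8*l - 20) - 22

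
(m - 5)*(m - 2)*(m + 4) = m^3 - 3*m^2 - 18*m + 40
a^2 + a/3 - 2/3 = (a - 2/3)*(a + 1)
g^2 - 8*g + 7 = (g - 7)*(g - 1)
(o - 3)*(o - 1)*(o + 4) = o^3 - 13*o + 12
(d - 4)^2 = d^2 - 8*d + 16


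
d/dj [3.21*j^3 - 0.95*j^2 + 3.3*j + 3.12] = 9.63*j^2 - 1.9*j + 3.3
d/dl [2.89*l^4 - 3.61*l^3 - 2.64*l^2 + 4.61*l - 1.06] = 11.56*l^3 - 10.83*l^2 - 5.28*l + 4.61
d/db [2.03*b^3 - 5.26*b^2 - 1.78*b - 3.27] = 6.09*b^2 - 10.52*b - 1.78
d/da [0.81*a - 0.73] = 0.810000000000000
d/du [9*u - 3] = 9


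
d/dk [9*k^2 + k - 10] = 18*k + 1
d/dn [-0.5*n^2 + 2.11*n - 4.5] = 2.11 - 1.0*n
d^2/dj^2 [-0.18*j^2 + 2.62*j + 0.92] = -0.360000000000000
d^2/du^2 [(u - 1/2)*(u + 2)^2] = 6*u + 7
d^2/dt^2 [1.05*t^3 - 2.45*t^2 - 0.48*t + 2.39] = 6.3*t - 4.9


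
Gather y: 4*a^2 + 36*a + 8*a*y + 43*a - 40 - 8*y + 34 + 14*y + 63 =4*a^2 + 79*a + y*(8*a + 6) + 57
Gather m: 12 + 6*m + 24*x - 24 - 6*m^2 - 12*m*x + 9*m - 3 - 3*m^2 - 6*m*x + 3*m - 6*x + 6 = -9*m^2 + m*(18 - 18*x) + 18*x - 9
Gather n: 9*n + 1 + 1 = 9*n + 2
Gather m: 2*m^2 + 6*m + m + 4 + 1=2*m^2 + 7*m + 5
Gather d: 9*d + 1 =9*d + 1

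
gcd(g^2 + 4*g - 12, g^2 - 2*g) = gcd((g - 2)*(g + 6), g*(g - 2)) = g - 2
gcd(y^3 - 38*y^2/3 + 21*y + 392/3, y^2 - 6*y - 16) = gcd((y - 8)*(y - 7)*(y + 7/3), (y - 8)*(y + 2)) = y - 8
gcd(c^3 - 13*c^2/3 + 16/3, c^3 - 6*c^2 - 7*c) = c + 1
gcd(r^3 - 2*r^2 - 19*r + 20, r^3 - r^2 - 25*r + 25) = r^2 - 6*r + 5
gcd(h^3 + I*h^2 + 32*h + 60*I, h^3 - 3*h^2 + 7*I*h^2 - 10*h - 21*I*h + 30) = h^2 + 7*I*h - 10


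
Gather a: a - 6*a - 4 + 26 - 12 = 10 - 5*a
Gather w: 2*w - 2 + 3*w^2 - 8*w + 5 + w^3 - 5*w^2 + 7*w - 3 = w^3 - 2*w^2 + w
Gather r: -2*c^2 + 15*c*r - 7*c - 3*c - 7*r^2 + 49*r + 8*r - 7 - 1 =-2*c^2 - 10*c - 7*r^2 + r*(15*c + 57) - 8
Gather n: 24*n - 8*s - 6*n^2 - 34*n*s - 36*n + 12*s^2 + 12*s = -6*n^2 + n*(-34*s - 12) + 12*s^2 + 4*s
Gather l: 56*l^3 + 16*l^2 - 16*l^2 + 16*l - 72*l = 56*l^3 - 56*l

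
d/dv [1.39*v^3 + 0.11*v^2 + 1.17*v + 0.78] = 4.17*v^2 + 0.22*v + 1.17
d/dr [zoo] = 0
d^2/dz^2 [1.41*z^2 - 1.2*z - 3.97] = 2.82000000000000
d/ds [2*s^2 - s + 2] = 4*s - 1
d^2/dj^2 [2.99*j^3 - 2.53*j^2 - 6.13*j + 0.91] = 17.94*j - 5.06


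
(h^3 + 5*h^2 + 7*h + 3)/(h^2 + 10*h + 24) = (h^3 + 5*h^2 + 7*h + 3)/(h^2 + 10*h + 24)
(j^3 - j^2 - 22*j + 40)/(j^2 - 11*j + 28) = (j^2 + 3*j - 10)/(j - 7)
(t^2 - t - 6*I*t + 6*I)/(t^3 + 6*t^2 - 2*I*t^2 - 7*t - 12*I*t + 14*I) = (t - 6*I)/(t^2 + t*(7 - 2*I) - 14*I)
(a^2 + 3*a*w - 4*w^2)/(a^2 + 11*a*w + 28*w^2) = (a - w)/(a + 7*w)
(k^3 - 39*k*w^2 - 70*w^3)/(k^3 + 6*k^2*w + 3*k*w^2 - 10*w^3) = (-k + 7*w)/(-k + w)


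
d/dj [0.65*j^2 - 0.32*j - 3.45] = 1.3*j - 0.32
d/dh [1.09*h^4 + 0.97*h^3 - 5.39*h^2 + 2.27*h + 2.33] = 4.36*h^3 + 2.91*h^2 - 10.78*h + 2.27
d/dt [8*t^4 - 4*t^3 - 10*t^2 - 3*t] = 32*t^3 - 12*t^2 - 20*t - 3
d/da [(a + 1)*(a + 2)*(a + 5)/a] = 2*a + 8 - 10/a^2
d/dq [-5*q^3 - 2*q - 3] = -15*q^2 - 2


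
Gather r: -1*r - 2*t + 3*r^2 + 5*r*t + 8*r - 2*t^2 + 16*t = 3*r^2 + r*(5*t + 7) - 2*t^2 + 14*t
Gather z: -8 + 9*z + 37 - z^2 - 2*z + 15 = -z^2 + 7*z + 44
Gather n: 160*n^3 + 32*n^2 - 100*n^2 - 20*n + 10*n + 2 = 160*n^3 - 68*n^2 - 10*n + 2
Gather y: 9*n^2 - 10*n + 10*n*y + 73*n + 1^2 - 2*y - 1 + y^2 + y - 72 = 9*n^2 + 63*n + y^2 + y*(10*n - 1) - 72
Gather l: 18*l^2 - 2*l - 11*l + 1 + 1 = 18*l^2 - 13*l + 2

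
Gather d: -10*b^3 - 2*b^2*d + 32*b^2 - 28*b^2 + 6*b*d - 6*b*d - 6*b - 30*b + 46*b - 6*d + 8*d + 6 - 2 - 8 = -10*b^3 + 4*b^2 + 10*b + d*(2 - 2*b^2) - 4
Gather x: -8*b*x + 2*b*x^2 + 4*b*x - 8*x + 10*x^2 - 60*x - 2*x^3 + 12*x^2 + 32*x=-2*x^3 + x^2*(2*b + 22) + x*(-4*b - 36)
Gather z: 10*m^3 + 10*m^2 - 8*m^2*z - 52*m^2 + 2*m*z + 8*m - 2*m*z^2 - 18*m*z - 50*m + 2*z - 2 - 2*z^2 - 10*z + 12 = 10*m^3 - 42*m^2 - 42*m + z^2*(-2*m - 2) + z*(-8*m^2 - 16*m - 8) + 10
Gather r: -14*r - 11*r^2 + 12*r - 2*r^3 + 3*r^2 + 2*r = -2*r^3 - 8*r^2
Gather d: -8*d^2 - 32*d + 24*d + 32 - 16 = -8*d^2 - 8*d + 16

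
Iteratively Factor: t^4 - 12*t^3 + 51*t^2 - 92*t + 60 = (t - 2)*(t^3 - 10*t^2 + 31*t - 30) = (t - 3)*(t - 2)*(t^2 - 7*t + 10) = (t - 5)*(t - 3)*(t - 2)*(t - 2)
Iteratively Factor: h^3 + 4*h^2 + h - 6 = (h + 3)*(h^2 + h - 2) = (h + 2)*(h + 3)*(h - 1)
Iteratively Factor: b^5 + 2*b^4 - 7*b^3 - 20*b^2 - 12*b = (b)*(b^4 + 2*b^3 - 7*b^2 - 20*b - 12) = b*(b + 2)*(b^3 - 7*b - 6) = b*(b + 1)*(b + 2)*(b^2 - b - 6) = b*(b - 3)*(b + 1)*(b + 2)*(b + 2)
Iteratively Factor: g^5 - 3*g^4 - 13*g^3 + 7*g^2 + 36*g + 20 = (g - 2)*(g^4 - g^3 - 15*g^2 - 23*g - 10) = (g - 2)*(g + 1)*(g^3 - 2*g^2 - 13*g - 10) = (g - 2)*(g + 1)*(g + 2)*(g^2 - 4*g - 5) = (g - 5)*(g - 2)*(g + 1)*(g + 2)*(g + 1)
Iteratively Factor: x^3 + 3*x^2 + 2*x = (x + 2)*(x^2 + x) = (x + 1)*(x + 2)*(x)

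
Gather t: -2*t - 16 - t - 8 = -3*t - 24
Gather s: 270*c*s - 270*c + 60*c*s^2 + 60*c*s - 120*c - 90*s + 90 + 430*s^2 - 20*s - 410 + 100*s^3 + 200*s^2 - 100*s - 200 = -390*c + 100*s^3 + s^2*(60*c + 630) + s*(330*c - 210) - 520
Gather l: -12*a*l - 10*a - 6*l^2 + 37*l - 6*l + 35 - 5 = -10*a - 6*l^2 + l*(31 - 12*a) + 30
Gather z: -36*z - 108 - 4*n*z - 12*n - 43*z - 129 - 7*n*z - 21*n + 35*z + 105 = -33*n + z*(-11*n - 44) - 132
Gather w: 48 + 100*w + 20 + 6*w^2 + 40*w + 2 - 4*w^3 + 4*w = -4*w^3 + 6*w^2 + 144*w + 70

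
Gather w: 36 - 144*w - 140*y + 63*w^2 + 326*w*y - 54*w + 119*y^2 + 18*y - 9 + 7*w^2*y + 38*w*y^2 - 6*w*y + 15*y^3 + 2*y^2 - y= w^2*(7*y + 63) + w*(38*y^2 + 320*y - 198) + 15*y^3 + 121*y^2 - 123*y + 27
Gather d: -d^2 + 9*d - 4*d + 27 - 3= -d^2 + 5*d + 24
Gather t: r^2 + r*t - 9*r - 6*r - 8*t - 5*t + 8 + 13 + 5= r^2 - 15*r + t*(r - 13) + 26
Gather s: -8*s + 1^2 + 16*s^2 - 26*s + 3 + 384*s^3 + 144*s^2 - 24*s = 384*s^3 + 160*s^2 - 58*s + 4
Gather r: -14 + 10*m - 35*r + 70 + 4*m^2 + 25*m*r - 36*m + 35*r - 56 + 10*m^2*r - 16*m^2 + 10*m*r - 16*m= -12*m^2 - 42*m + r*(10*m^2 + 35*m)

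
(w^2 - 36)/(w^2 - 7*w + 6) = (w + 6)/(w - 1)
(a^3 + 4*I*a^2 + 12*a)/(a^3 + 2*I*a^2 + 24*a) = (a - 2*I)/(a - 4*I)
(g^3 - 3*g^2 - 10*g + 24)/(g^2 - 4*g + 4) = (g^2 - g - 12)/(g - 2)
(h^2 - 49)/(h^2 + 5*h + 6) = (h^2 - 49)/(h^2 + 5*h + 6)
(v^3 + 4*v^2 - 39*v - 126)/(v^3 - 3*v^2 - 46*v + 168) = (v + 3)/(v - 4)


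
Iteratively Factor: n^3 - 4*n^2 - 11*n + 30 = (n + 3)*(n^2 - 7*n + 10) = (n - 2)*(n + 3)*(n - 5)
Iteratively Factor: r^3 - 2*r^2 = (r - 2)*(r^2) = r*(r - 2)*(r)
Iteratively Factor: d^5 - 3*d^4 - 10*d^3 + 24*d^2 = (d + 3)*(d^4 - 6*d^3 + 8*d^2) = d*(d + 3)*(d^3 - 6*d^2 + 8*d) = d^2*(d + 3)*(d^2 - 6*d + 8) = d^2*(d - 4)*(d + 3)*(d - 2)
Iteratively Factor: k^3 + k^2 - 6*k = (k)*(k^2 + k - 6) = k*(k + 3)*(k - 2)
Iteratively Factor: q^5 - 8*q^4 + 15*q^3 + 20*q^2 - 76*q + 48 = (q - 1)*(q^4 - 7*q^3 + 8*q^2 + 28*q - 48) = (q - 2)*(q - 1)*(q^3 - 5*q^2 - 2*q + 24) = (q - 2)*(q - 1)*(q + 2)*(q^2 - 7*q + 12) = (q - 4)*(q - 2)*(q - 1)*(q + 2)*(q - 3)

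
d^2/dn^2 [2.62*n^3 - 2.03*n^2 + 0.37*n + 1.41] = 15.72*n - 4.06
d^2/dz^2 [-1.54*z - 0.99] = 0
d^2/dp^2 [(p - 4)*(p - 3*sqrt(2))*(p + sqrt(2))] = 6*p - 8 - 4*sqrt(2)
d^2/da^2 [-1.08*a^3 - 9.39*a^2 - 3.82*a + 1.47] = -6.48*a - 18.78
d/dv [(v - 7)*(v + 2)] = 2*v - 5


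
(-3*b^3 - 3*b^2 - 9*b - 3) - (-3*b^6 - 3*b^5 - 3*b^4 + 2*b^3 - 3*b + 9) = 3*b^6 + 3*b^5 + 3*b^4 - 5*b^3 - 3*b^2 - 6*b - 12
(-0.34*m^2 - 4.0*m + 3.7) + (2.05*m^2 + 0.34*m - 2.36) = 1.71*m^2 - 3.66*m + 1.34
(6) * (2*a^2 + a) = 12*a^2 + 6*a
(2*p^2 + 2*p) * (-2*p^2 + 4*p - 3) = -4*p^4 + 4*p^3 + 2*p^2 - 6*p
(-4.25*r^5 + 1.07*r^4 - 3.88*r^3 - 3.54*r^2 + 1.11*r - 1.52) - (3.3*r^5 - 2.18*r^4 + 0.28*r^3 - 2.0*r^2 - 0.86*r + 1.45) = -7.55*r^5 + 3.25*r^4 - 4.16*r^3 - 1.54*r^2 + 1.97*r - 2.97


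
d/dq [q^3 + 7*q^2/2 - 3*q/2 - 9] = 3*q^2 + 7*q - 3/2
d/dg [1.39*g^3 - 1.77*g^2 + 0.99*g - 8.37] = 4.17*g^2 - 3.54*g + 0.99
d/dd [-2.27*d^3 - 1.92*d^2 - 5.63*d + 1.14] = -6.81*d^2 - 3.84*d - 5.63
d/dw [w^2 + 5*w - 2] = 2*w + 5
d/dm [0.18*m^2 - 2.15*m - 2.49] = 0.36*m - 2.15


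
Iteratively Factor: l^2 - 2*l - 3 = (l - 3)*(l + 1)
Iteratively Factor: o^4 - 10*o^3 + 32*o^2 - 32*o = (o - 2)*(o^3 - 8*o^2 + 16*o) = (o - 4)*(o - 2)*(o^2 - 4*o) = (o - 4)^2*(o - 2)*(o)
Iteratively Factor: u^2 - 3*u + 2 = (u - 1)*(u - 2)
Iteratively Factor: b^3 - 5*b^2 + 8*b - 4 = (b - 1)*(b^2 - 4*b + 4) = (b - 2)*(b - 1)*(b - 2)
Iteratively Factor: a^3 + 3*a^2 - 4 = (a + 2)*(a^2 + a - 2) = (a + 2)^2*(a - 1)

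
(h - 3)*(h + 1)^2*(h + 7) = h^4 + 6*h^3 - 12*h^2 - 38*h - 21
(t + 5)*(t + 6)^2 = t^3 + 17*t^2 + 96*t + 180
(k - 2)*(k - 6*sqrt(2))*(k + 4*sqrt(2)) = k^3 - 2*sqrt(2)*k^2 - 2*k^2 - 48*k + 4*sqrt(2)*k + 96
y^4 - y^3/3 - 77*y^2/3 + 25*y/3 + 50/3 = (y - 5)*(y - 1)*(y + 2/3)*(y + 5)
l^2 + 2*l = l*(l + 2)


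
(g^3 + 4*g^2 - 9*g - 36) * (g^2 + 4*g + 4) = g^5 + 8*g^4 + 11*g^3 - 56*g^2 - 180*g - 144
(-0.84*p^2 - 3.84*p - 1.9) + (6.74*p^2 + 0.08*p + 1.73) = 5.9*p^2 - 3.76*p - 0.17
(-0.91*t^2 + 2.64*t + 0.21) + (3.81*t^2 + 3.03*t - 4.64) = 2.9*t^2 + 5.67*t - 4.43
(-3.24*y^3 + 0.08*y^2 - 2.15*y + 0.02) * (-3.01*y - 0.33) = 9.7524*y^4 + 0.8284*y^3 + 6.4451*y^2 + 0.6493*y - 0.0066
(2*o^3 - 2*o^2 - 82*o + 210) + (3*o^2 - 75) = 2*o^3 + o^2 - 82*o + 135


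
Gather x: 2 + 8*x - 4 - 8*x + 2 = 0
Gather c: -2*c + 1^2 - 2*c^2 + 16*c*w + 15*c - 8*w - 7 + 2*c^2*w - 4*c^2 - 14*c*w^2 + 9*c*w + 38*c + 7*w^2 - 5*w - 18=c^2*(2*w - 6) + c*(-14*w^2 + 25*w + 51) + 7*w^2 - 13*w - 24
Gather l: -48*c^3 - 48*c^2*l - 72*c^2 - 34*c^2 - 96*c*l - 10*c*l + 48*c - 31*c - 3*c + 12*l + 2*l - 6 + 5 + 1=-48*c^3 - 106*c^2 + 14*c + l*(-48*c^2 - 106*c + 14)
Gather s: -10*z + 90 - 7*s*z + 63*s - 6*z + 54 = s*(63 - 7*z) - 16*z + 144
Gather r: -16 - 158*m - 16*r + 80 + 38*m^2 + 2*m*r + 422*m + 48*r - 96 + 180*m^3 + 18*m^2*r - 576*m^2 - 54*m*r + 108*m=180*m^3 - 538*m^2 + 372*m + r*(18*m^2 - 52*m + 32) - 32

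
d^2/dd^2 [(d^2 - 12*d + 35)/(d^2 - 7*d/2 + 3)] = 4*(-34*d^3 + 384*d^2 - 1038*d + 827)/(8*d^6 - 84*d^5 + 366*d^4 - 847*d^3 + 1098*d^2 - 756*d + 216)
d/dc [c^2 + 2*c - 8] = 2*c + 2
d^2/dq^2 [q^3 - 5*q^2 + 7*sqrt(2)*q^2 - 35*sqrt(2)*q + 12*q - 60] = 6*q - 10 + 14*sqrt(2)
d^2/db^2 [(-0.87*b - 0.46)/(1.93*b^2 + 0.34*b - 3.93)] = (-(0.87*b + 0.46)*(3.86*b + 0.34)*(7.72*b + 0.68) + (10.0746*b + 2.3672)*(1.93*b^2 + 0.34*b - 3.93))/(1.93*b^2 + 0.34*b - 3.93)^3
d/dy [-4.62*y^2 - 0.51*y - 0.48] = -9.24*y - 0.51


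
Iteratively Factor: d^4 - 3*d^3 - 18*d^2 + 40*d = (d)*(d^3 - 3*d^2 - 18*d + 40) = d*(d + 4)*(d^2 - 7*d + 10) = d*(d - 5)*(d + 4)*(d - 2)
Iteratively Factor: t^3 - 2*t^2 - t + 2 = (t - 2)*(t^2 - 1) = (t - 2)*(t + 1)*(t - 1)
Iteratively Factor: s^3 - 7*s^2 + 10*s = (s)*(s^2 - 7*s + 10) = s*(s - 2)*(s - 5)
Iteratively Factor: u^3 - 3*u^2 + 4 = (u - 2)*(u^2 - u - 2) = (u - 2)*(u + 1)*(u - 2)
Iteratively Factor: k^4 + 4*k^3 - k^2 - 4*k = (k - 1)*(k^3 + 5*k^2 + 4*k) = (k - 1)*(k + 1)*(k^2 + 4*k) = (k - 1)*(k + 1)*(k + 4)*(k)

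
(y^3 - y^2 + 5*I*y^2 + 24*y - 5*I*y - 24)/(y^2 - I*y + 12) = (y^3 + y^2*(-1 + 5*I) + y*(24 - 5*I) - 24)/(y^2 - I*y + 12)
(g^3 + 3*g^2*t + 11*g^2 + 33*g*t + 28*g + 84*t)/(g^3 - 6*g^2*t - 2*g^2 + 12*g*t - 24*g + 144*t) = (-g^2 - 3*g*t - 7*g - 21*t)/(-g^2 + 6*g*t + 6*g - 36*t)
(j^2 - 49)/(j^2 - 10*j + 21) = (j + 7)/(j - 3)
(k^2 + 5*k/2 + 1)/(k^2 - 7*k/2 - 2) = (k + 2)/(k - 4)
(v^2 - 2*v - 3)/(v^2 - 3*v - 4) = (v - 3)/(v - 4)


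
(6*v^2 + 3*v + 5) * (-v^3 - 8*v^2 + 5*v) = -6*v^5 - 51*v^4 + v^3 - 25*v^2 + 25*v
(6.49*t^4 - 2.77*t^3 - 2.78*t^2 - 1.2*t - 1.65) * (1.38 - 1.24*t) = -8.0476*t^5 + 12.391*t^4 - 0.3754*t^3 - 2.3484*t^2 + 0.39*t - 2.277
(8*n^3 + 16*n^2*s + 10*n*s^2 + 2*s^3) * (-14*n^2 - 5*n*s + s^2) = -112*n^5 - 264*n^4*s - 212*n^3*s^2 - 62*n^2*s^3 + 2*s^5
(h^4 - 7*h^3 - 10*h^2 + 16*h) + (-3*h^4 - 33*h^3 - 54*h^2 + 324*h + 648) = -2*h^4 - 40*h^3 - 64*h^2 + 340*h + 648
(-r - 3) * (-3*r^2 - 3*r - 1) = 3*r^3 + 12*r^2 + 10*r + 3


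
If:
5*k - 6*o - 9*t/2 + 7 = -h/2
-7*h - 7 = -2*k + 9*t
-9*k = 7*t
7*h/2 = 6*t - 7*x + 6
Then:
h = 384/1421 - 190*x/203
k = 19/29 - 14*x/29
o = 40361/17052 - 192*x/203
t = 18*x/29 - 171/203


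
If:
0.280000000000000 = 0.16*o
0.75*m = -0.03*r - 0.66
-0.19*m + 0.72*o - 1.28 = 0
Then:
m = -0.11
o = 1.75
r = -19.37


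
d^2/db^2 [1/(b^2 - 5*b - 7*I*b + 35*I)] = 2*(-b^2 + 5*b + 7*I*b + (-2*b + 5 + 7*I)^2 - 35*I)/(b^2 - 5*b - 7*I*b + 35*I)^3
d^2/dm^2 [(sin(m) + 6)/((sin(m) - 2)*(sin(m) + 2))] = (-sin(m)^5 - 24*sin(m)^4 - 22*sin(m)^3 - 60*sin(m)^2 + 8*sin(m) + 48)/((sin(m) - 2)^3*(sin(m) + 2)^3)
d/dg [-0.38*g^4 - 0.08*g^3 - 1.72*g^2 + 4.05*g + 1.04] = -1.52*g^3 - 0.24*g^2 - 3.44*g + 4.05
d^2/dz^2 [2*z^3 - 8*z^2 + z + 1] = 12*z - 16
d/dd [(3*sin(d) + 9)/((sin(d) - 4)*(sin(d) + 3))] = -3*cos(d)/(sin(d) - 4)^2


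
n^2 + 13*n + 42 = (n + 6)*(n + 7)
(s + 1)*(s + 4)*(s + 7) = s^3 + 12*s^2 + 39*s + 28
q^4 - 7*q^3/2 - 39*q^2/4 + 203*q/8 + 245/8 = (q - 7/2)^2*(q + 1)*(q + 5/2)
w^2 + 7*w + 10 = (w + 2)*(w + 5)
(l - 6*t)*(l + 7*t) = l^2 + l*t - 42*t^2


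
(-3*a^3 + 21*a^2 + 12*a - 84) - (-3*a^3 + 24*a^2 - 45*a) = -3*a^2 + 57*a - 84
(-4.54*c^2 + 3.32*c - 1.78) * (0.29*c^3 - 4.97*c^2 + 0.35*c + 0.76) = -1.3166*c^5 + 23.5266*c^4 - 18.6056*c^3 + 6.5582*c^2 + 1.9002*c - 1.3528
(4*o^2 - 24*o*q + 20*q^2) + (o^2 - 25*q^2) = 5*o^2 - 24*o*q - 5*q^2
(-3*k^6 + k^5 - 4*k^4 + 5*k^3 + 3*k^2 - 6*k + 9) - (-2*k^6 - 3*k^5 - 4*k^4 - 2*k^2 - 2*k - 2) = -k^6 + 4*k^5 + 5*k^3 + 5*k^2 - 4*k + 11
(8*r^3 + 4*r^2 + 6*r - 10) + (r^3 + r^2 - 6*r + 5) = 9*r^3 + 5*r^2 - 5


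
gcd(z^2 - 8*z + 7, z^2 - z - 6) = 1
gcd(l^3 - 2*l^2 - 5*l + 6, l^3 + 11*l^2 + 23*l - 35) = l - 1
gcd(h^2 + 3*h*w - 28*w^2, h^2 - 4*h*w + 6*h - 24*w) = -h + 4*w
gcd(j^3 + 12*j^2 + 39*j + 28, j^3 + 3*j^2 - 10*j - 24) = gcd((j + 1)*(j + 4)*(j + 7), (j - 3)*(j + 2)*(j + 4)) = j + 4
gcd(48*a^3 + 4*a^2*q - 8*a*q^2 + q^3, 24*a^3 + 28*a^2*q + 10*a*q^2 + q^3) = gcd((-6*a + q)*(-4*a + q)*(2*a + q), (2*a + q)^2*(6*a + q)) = 2*a + q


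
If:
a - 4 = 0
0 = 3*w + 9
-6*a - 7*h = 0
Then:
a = 4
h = -24/7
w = -3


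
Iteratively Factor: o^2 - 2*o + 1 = (o - 1)*(o - 1)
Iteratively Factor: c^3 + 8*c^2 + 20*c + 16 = (c + 2)*(c^2 + 6*c + 8) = (c + 2)^2*(c + 4)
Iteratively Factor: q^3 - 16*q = (q - 4)*(q^2 + 4*q) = (q - 4)*(q + 4)*(q)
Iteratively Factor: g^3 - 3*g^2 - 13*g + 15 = (g + 3)*(g^2 - 6*g + 5) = (g - 5)*(g + 3)*(g - 1)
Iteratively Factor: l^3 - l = (l)*(l^2 - 1) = l*(l + 1)*(l - 1)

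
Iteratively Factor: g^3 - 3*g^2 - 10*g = (g + 2)*(g^2 - 5*g) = (g - 5)*(g + 2)*(g)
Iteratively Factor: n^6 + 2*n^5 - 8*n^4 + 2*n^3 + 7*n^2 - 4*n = (n - 1)*(n^5 + 3*n^4 - 5*n^3 - 3*n^2 + 4*n) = (n - 1)^2*(n^4 + 4*n^3 - n^2 - 4*n) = (n - 1)^2*(n + 1)*(n^3 + 3*n^2 - 4*n) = n*(n - 1)^2*(n + 1)*(n^2 + 3*n - 4) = n*(n - 1)^3*(n + 1)*(n + 4)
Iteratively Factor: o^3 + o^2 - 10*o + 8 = (o + 4)*(o^2 - 3*o + 2) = (o - 1)*(o + 4)*(o - 2)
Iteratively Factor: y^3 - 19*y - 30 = (y - 5)*(y^2 + 5*y + 6) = (y - 5)*(y + 3)*(y + 2)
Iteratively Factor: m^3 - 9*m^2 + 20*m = (m - 4)*(m^2 - 5*m) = m*(m - 4)*(m - 5)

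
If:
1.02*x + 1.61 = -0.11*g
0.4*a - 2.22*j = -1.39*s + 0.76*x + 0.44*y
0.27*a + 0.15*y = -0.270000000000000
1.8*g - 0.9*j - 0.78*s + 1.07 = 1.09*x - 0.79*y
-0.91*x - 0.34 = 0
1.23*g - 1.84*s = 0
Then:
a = -5.49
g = -11.17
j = -7.14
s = -7.47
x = -0.37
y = 8.08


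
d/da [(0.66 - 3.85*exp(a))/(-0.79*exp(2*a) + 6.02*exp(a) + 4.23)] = (-3.0415*exp(2*a) + 1.0428*exp(a) - 20.2587)*exp(a)/(0.6241*exp(4*a) - 9.5116*exp(3*a) + 29.557*exp(2*a) + 50.9292*exp(a) + 17.8929)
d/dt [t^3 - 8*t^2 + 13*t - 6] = 3*t^2 - 16*t + 13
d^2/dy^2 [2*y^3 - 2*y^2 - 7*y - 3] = 12*y - 4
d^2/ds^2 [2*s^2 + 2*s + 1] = 4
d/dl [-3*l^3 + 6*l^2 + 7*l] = -9*l^2 + 12*l + 7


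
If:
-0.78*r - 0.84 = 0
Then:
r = -1.08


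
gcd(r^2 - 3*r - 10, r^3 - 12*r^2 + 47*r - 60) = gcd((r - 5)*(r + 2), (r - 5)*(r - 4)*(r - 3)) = r - 5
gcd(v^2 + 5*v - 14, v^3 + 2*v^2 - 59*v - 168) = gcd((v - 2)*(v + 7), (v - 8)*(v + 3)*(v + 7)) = v + 7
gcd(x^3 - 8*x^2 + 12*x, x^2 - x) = x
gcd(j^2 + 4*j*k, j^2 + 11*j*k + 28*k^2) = j + 4*k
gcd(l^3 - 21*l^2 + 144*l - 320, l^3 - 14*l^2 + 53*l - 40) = l^2 - 13*l + 40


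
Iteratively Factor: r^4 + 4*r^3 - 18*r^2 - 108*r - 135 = (r + 3)*(r^3 + r^2 - 21*r - 45) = (r - 5)*(r + 3)*(r^2 + 6*r + 9) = (r - 5)*(r + 3)^2*(r + 3)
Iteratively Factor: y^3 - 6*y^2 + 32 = (y - 4)*(y^2 - 2*y - 8) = (y - 4)*(y + 2)*(y - 4)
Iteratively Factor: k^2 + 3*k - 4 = (k + 4)*(k - 1)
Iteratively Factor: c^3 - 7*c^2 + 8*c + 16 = (c + 1)*(c^2 - 8*c + 16) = (c - 4)*(c + 1)*(c - 4)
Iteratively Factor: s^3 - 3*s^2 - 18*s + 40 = (s + 4)*(s^2 - 7*s + 10) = (s - 2)*(s + 4)*(s - 5)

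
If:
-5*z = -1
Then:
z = 1/5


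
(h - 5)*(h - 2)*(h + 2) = h^3 - 5*h^2 - 4*h + 20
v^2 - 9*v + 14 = (v - 7)*(v - 2)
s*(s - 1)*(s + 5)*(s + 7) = s^4 + 11*s^3 + 23*s^2 - 35*s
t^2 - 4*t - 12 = (t - 6)*(t + 2)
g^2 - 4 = (g - 2)*(g + 2)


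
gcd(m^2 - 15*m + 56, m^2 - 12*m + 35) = m - 7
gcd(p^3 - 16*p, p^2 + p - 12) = p + 4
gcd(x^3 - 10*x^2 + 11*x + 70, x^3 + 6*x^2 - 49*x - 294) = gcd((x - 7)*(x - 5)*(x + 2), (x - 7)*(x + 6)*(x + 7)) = x - 7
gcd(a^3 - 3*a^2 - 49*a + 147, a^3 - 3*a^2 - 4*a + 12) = a - 3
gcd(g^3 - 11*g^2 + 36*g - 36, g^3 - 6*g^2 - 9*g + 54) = g^2 - 9*g + 18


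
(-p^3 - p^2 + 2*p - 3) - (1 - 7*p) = -p^3 - p^2 + 9*p - 4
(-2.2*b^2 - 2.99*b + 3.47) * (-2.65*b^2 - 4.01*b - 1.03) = 5.83*b^4 + 16.7455*b^3 + 5.0604*b^2 - 10.835*b - 3.5741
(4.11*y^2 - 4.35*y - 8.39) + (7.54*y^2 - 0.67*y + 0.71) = 11.65*y^2 - 5.02*y - 7.68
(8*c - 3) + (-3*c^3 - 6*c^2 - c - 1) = -3*c^3 - 6*c^2 + 7*c - 4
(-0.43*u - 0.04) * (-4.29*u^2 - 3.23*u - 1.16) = 1.8447*u^3 + 1.5605*u^2 + 0.628*u + 0.0464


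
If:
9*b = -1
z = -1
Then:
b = -1/9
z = -1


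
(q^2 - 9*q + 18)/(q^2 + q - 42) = (q - 3)/(q + 7)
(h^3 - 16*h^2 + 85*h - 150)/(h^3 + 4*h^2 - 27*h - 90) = (h^2 - 11*h + 30)/(h^2 + 9*h + 18)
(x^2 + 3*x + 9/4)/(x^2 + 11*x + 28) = (x^2 + 3*x + 9/4)/(x^2 + 11*x + 28)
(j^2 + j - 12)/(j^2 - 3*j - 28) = (j - 3)/(j - 7)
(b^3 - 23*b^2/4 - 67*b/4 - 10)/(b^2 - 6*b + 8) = (4*b^3 - 23*b^2 - 67*b - 40)/(4*(b^2 - 6*b + 8))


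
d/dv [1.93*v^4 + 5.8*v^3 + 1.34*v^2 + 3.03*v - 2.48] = 7.72*v^3 + 17.4*v^2 + 2.68*v + 3.03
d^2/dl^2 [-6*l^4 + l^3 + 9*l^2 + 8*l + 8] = -72*l^2 + 6*l + 18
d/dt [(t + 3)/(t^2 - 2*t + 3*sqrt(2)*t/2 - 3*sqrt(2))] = 2*(2*t^2 - 4*t + 3*sqrt(2)*t - (t + 3)*(4*t - 4 + 3*sqrt(2)) - 6*sqrt(2))/(2*t^2 - 4*t + 3*sqrt(2)*t - 6*sqrt(2))^2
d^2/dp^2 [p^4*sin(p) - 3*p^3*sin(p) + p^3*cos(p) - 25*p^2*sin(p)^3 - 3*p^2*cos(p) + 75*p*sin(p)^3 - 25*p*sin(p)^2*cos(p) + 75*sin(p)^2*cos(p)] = -p^4*sin(p) + 3*p^3*sin(p) + 7*p^3*cos(p) - 225*p^2*sin(p)*cos(p)^2 + 81*p^2*sin(p) - 15*p^2*cos(p) + 675*p*sin(p)*cos(p)^2 - 231*p*sin(p) + 75*p*cos(p)^3 - 119*p*cos(p) - 100*sin(p)*cos(p)^2 + 225*cos(p)^3 - 81*cos(p)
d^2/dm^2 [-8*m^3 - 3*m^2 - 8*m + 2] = -48*m - 6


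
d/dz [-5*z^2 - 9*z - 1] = -10*z - 9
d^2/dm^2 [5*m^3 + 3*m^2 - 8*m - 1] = 30*m + 6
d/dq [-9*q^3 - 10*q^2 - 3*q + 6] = -27*q^2 - 20*q - 3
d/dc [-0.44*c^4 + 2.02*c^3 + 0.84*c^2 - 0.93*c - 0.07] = -1.76*c^3 + 6.06*c^2 + 1.68*c - 0.93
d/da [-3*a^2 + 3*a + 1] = 3 - 6*a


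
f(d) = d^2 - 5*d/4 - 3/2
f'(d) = 2*d - 5/4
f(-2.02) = 5.11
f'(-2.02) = -5.29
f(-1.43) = 2.33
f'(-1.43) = -4.11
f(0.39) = -1.84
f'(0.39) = -0.47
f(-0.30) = -1.04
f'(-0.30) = -1.85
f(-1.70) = 3.52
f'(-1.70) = -4.65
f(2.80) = 2.84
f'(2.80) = 4.35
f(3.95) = 9.16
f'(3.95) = 6.65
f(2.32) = 0.98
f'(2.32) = 3.39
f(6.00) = 27.00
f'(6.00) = 10.75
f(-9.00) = 90.75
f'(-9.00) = -19.25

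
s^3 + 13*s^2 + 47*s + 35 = (s + 1)*(s + 5)*(s + 7)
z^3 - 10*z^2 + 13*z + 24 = (z - 8)*(z - 3)*(z + 1)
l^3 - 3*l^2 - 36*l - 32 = (l - 8)*(l + 1)*(l + 4)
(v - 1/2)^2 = v^2 - v + 1/4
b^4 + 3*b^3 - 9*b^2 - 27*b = b*(b - 3)*(b + 3)^2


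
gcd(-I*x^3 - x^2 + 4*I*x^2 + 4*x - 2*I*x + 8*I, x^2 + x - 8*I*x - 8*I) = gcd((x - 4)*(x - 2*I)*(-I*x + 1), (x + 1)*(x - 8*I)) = 1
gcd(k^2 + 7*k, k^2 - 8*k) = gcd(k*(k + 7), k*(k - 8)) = k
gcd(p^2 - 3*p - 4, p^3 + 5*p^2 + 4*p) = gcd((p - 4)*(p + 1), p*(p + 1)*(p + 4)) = p + 1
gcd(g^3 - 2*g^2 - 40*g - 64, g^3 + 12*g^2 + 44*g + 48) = g^2 + 6*g + 8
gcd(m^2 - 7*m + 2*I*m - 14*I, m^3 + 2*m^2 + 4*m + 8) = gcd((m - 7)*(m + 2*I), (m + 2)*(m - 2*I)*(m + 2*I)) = m + 2*I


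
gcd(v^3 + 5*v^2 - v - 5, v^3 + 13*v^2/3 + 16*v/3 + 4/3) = 1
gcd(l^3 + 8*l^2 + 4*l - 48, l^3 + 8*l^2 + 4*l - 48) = l^3 + 8*l^2 + 4*l - 48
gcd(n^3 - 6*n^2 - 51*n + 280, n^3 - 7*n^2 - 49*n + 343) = n + 7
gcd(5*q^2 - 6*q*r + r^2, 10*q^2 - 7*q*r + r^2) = 5*q - r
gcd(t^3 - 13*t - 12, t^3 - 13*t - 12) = t^3 - 13*t - 12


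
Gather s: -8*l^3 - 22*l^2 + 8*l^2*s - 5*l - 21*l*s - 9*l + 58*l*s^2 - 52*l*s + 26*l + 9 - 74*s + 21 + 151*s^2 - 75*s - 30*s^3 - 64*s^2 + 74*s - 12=-8*l^3 - 22*l^2 + 12*l - 30*s^3 + s^2*(58*l + 87) + s*(8*l^2 - 73*l - 75) + 18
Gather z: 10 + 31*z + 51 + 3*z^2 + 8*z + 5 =3*z^2 + 39*z + 66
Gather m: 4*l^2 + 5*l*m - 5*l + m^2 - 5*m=4*l^2 - 5*l + m^2 + m*(5*l - 5)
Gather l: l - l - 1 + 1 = 0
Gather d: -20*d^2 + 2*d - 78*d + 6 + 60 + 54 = -20*d^2 - 76*d + 120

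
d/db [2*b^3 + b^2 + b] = 6*b^2 + 2*b + 1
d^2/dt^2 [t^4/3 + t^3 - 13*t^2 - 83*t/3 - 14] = 4*t^2 + 6*t - 26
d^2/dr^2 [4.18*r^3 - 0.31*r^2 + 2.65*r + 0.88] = 25.08*r - 0.62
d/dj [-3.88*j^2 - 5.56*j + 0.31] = -7.76*j - 5.56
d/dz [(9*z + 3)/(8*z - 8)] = -3/(2*(z - 1)^2)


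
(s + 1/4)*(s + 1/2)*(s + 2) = s^3 + 11*s^2/4 + 13*s/8 + 1/4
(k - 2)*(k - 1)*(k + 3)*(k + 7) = k^4 + 7*k^3 - 7*k^2 - 43*k + 42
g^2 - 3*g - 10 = (g - 5)*(g + 2)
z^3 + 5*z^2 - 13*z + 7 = (z - 1)^2*(z + 7)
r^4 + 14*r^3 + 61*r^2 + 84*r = r*(r + 3)*(r + 4)*(r + 7)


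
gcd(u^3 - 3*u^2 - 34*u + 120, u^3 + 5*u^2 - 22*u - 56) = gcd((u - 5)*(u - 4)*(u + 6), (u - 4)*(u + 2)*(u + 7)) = u - 4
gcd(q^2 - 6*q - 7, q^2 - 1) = q + 1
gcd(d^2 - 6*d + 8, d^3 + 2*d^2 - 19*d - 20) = d - 4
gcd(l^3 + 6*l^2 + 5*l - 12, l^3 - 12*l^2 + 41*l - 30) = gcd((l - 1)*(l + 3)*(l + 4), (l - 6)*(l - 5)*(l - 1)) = l - 1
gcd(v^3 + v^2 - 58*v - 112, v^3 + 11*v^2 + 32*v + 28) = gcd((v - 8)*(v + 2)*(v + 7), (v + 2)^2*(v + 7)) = v^2 + 9*v + 14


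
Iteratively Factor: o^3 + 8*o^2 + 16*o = (o + 4)*(o^2 + 4*o) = (o + 4)^2*(o)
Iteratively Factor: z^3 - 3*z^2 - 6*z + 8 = (z - 4)*(z^2 + z - 2) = (z - 4)*(z + 2)*(z - 1)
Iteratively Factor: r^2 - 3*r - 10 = (r + 2)*(r - 5)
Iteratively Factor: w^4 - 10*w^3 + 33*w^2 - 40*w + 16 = (w - 4)*(w^3 - 6*w^2 + 9*w - 4) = (w - 4)*(w - 1)*(w^2 - 5*w + 4) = (w - 4)^2*(w - 1)*(w - 1)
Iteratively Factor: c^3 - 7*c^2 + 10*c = (c)*(c^2 - 7*c + 10) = c*(c - 2)*(c - 5)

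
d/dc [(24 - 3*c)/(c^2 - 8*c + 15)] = 3*(-c^2 + 8*c + 2*(c - 8)*(c - 4) - 15)/(c^2 - 8*c + 15)^2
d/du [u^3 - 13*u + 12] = 3*u^2 - 13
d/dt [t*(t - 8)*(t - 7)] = 3*t^2 - 30*t + 56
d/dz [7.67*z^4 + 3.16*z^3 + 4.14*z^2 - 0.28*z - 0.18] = 30.68*z^3 + 9.48*z^2 + 8.28*z - 0.28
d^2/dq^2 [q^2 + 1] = 2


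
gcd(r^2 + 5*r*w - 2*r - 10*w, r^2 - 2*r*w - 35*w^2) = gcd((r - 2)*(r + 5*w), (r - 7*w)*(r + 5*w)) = r + 5*w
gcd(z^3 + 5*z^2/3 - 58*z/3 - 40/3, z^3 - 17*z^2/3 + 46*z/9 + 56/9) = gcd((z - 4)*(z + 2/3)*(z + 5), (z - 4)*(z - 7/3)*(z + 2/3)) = z^2 - 10*z/3 - 8/3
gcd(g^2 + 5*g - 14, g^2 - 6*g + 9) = 1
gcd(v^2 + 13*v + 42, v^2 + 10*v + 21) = v + 7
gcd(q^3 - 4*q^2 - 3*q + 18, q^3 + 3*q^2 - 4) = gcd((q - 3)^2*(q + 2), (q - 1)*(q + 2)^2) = q + 2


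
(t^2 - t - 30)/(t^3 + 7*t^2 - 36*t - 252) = (t + 5)/(t^2 + 13*t + 42)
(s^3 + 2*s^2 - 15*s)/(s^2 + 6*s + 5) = s*(s - 3)/(s + 1)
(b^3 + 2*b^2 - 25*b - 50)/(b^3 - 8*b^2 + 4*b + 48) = (b^2 - 25)/(b^2 - 10*b + 24)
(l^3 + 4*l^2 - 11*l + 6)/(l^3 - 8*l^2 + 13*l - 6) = (l + 6)/(l - 6)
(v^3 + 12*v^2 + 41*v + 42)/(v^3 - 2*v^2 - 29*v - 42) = (v + 7)/(v - 7)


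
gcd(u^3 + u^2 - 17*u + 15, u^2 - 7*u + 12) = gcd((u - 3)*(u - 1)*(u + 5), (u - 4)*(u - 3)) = u - 3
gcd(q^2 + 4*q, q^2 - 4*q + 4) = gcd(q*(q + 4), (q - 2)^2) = 1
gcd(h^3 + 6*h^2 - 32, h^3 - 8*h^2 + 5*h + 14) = h - 2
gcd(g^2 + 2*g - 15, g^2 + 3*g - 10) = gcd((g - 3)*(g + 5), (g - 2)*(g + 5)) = g + 5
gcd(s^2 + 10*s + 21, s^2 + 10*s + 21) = s^2 + 10*s + 21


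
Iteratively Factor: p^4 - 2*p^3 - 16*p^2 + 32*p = (p - 2)*(p^3 - 16*p) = (p - 2)*(p + 4)*(p^2 - 4*p) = p*(p - 2)*(p + 4)*(p - 4)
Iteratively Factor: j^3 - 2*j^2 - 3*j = (j)*(j^2 - 2*j - 3) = j*(j + 1)*(j - 3)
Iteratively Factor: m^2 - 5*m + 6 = (m - 3)*(m - 2)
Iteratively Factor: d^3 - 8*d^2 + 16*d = (d - 4)*(d^2 - 4*d) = (d - 4)^2*(d)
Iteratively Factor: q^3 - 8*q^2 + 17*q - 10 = (q - 1)*(q^2 - 7*q + 10) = (q - 5)*(q - 1)*(q - 2)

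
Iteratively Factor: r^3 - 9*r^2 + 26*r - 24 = (r - 4)*(r^2 - 5*r + 6) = (r - 4)*(r - 3)*(r - 2)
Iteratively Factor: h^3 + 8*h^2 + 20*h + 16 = (h + 2)*(h^2 + 6*h + 8) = (h + 2)*(h + 4)*(h + 2)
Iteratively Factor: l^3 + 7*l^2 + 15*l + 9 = (l + 1)*(l^2 + 6*l + 9) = (l + 1)*(l + 3)*(l + 3)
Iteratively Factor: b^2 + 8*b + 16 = (b + 4)*(b + 4)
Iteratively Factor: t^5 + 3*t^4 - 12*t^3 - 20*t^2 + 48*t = (t - 2)*(t^4 + 5*t^3 - 2*t^2 - 24*t) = (t - 2)*(t + 4)*(t^3 + t^2 - 6*t) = (t - 2)^2*(t + 4)*(t^2 + 3*t) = t*(t - 2)^2*(t + 4)*(t + 3)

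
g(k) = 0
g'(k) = 0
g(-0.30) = 0.00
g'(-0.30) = 0.00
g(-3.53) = 0.00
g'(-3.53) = 0.00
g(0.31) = 0.00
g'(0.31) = 0.00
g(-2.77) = 0.00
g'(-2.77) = 0.00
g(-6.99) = 0.00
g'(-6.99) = 0.00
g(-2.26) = 0.00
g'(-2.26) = 0.00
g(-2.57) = 0.00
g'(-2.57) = 0.00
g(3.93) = 0.00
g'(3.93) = 0.00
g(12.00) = 0.00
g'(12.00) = 0.00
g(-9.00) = 0.00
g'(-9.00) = 0.00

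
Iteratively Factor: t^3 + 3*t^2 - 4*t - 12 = (t - 2)*(t^2 + 5*t + 6) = (t - 2)*(t + 2)*(t + 3)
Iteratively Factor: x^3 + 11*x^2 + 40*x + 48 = (x + 3)*(x^2 + 8*x + 16) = (x + 3)*(x + 4)*(x + 4)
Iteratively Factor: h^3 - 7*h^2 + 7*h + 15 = (h + 1)*(h^2 - 8*h + 15) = (h - 5)*(h + 1)*(h - 3)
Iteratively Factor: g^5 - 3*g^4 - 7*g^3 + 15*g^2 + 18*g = (g)*(g^4 - 3*g^3 - 7*g^2 + 15*g + 18) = g*(g + 2)*(g^3 - 5*g^2 + 3*g + 9) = g*(g + 1)*(g + 2)*(g^2 - 6*g + 9) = g*(g - 3)*(g + 1)*(g + 2)*(g - 3)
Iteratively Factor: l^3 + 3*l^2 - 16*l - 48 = (l + 4)*(l^2 - l - 12) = (l - 4)*(l + 4)*(l + 3)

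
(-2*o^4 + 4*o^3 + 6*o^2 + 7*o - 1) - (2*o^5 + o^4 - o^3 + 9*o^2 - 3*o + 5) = -2*o^5 - 3*o^4 + 5*o^3 - 3*o^2 + 10*o - 6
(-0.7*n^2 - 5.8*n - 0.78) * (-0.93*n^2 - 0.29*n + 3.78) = 0.651*n^4 + 5.597*n^3 - 0.2386*n^2 - 21.6978*n - 2.9484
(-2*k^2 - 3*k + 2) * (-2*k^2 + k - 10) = 4*k^4 + 4*k^3 + 13*k^2 + 32*k - 20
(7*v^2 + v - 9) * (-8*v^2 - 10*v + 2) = -56*v^4 - 78*v^3 + 76*v^2 + 92*v - 18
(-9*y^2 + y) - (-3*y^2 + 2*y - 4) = -6*y^2 - y + 4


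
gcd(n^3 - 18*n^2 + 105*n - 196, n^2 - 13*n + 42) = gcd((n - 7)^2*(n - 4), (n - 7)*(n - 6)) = n - 7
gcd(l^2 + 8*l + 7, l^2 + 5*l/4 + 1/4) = l + 1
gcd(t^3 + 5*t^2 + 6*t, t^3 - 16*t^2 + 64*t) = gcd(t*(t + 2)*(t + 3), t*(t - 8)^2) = t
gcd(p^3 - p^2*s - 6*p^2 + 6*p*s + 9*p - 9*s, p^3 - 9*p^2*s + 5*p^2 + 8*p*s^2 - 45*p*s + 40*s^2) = p - s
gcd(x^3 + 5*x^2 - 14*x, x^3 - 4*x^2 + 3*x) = x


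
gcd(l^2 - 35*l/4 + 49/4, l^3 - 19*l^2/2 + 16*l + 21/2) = l - 7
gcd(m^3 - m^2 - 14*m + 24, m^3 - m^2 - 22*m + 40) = m - 2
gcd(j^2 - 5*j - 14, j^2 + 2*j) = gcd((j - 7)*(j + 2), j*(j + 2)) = j + 2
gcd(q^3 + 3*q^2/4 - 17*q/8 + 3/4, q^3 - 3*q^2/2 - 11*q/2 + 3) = q^2 + 3*q/2 - 1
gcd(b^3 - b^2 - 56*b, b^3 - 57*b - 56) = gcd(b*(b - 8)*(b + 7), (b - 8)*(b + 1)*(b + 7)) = b^2 - b - 56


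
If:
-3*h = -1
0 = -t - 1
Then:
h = 1/3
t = -1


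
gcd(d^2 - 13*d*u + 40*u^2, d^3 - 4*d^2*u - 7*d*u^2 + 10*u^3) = -d + 5*u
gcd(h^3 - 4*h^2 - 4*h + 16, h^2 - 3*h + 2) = h - 2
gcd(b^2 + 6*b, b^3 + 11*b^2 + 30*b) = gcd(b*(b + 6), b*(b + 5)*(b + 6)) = b^2 + 6*b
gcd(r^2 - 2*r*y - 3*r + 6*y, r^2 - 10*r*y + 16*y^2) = -r + 2*y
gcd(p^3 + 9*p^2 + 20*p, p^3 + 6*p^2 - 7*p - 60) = p^2 + 9*p + 20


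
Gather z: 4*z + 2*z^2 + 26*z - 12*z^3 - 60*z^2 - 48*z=-12*z^3 - 58*z^2 - 18*z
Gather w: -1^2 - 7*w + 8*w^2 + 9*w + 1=8*w^2 + 2*w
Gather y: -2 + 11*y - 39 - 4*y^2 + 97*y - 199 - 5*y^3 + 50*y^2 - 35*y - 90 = -5*y^3 + 46*y^2 + 73*y - 330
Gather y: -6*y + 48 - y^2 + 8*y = -y^2 + 2*y + 48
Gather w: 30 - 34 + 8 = 4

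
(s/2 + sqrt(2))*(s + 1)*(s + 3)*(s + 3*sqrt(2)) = s^4/2 + 2*s^3 + 5*sqrt(2)*s^3/2 + 15*s^2/2 + 10*sqrt(2)*s^2 + 15*sqrt(2)*s/2 + 24*s + 18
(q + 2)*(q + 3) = q^2 + 5*q + 6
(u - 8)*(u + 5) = u^2 - 3*u - 40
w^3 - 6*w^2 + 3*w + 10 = (w - 5)*(w - 2)*(w + 1)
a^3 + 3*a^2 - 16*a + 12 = (a - 2)*(a - 1)*(a + 6)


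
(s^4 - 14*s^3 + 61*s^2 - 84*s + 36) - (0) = s^4 - 14*s^3 + 61*s^2 - 84*s + 36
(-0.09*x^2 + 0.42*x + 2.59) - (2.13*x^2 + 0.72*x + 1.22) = -2.22*x^2 - 0.3*x + 1.37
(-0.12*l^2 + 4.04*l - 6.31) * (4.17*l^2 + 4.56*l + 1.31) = -0.5004*l^4 + 16.2996*l^3 - 8.0475*l^2 - 23.4812*l - 8.2661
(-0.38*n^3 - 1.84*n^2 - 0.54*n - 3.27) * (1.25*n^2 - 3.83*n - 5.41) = -0.475*n^5 - 0.8446*n^4 + 8.428*n^3 + 7.9351*n^2 + 15.4455*n + 17.6907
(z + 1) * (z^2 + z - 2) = z^3 + 2*z^2 - z - 2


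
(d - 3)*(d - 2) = d^2 - 5*d + 6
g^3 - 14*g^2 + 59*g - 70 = (g - 7)*(g - 5)*(g - 2)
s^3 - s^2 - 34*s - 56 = (s - 7)*(s + 2)*(s + 4)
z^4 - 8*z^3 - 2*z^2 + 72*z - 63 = (z - 7)*(z - 3)*(z - 1)*(z + 3)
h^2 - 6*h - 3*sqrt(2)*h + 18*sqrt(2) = (h - 6)*(h - 3*sqrt(2))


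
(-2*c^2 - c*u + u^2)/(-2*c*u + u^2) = (c + u)/u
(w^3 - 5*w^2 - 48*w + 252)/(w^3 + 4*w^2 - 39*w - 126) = (w - 6)/(w + 3)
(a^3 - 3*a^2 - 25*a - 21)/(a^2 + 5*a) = (a^3 - 3*a^2 - 25*a - 21)/(a*(a + 5))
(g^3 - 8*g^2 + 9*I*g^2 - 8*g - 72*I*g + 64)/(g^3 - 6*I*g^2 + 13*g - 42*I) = (g^3 + g^2*(-8 + 9*I) + g*(-8 - 72*I) + 64)/(g^3 - 6*I*g^2 + 13*g - 42*I)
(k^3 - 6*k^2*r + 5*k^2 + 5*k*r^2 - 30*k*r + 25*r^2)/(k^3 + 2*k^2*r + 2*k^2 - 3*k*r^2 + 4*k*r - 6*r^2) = (k^2 - 5*k*r + 5*k - 25*r)/(k^2 + 3*k*r + 2*k + 6*r)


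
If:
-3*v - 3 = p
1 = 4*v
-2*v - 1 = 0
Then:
No Solution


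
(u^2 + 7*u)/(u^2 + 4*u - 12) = u*(u + 7)/(u^2 + 4*u - 12)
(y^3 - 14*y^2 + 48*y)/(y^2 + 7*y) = (y^2 - 14*y + 48)/(y + 7)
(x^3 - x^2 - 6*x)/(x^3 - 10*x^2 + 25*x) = (x^2 - x - 6)/(x^2 - 10*x + 25)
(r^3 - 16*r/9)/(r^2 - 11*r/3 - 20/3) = r*(3*r - 4)/(3*(r - 5))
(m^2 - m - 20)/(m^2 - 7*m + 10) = (m + 4)/(m - 2)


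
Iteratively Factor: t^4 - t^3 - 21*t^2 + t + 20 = (t + 1)*(t^3 - 2*t^2 - 19*t + 20) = (t + 1)*(t + 4)*(t^2 - 6*t + 5) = (t - 5)*(t + 1)*(t + 4)*(t - 1)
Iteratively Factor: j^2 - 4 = (j - 2)*(j + 2)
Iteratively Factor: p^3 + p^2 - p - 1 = (p - 1)*(p^2 + 2*p + 1) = (p - 1)*(p + 1)*(p + 1)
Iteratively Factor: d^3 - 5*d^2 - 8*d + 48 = (d - 4)*(d^2 - d - 12) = (d - 4)^2*(d + 3)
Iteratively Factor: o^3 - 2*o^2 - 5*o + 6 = (o - 1)*(o^2 - o - 6) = (o - 3)*(o - 1)*(o + 2)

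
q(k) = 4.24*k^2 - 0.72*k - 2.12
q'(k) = 8.48*k - 0.72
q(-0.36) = -1.31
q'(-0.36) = -3.77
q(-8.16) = 286.08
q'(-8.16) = -69.92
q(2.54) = 23.41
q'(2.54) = 20.82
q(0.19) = -2.10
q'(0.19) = 0.89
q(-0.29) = -1.55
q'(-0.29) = -3.18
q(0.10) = -2.15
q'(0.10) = 0.13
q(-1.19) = 4.74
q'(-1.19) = -10.81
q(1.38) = 4.96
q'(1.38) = 10.98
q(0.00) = -2.12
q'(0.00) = -0.72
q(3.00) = 33.88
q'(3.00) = 24.72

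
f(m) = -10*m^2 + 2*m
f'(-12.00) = 242.00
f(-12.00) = -1464.00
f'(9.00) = -178.00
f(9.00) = -792.00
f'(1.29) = -23.80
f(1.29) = -14.06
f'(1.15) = -21.00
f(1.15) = -10.92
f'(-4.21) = 86.20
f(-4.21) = -185.66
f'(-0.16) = 5.20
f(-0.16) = -0.58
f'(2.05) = -39.00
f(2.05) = -37.92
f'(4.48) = -87.60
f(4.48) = -191.74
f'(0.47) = -7.40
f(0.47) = -1.27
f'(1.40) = -26.00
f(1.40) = -16.80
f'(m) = 2 - 20*m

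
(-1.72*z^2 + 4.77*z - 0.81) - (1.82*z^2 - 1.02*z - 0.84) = -3.54*z^2 + 5.79*z + 0.0299999999999999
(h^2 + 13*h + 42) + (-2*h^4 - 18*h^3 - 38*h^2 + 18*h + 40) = -2*h^4 - 18*h^3 - 37*h^2 + 31*h + 82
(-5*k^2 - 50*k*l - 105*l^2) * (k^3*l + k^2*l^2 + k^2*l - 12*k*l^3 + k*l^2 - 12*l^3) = -5*k^5*l - 55*k^4*l^2 - 5*k^4*l - 95*k^3*l^3 - 55*k^3*l^2 + 495*k^2*l^4 - 95*k^2*l^3 + 1260*k*l^5 + 495*k*l^4 + 1260*l^5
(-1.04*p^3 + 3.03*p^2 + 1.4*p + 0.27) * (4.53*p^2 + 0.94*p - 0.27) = -4.7112*p^5 + 12.7483*p^4 + 9.471*p^3 + 1.721*p^2 - 0.1242*p - 0.0729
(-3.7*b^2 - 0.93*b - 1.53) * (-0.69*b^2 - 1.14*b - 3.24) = 2.553*b^4 + 4.8597*b^3 + 14.1039*b^2 + 4.7574*b + 4.9572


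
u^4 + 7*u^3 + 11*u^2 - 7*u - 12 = (u - 1)*(u + 1)*(u + 3)*(u + 4)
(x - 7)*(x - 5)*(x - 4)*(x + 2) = x^4 - 14*x^3 + 51*x^2 + 26*x - 280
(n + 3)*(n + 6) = n^2 + 9*n + 18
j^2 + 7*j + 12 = (j + 3)*(j + 4)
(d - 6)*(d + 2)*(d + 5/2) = d^3 - 3*d^2/2 - 22*d - 30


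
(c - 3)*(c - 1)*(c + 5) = c^3 + c^2 - 17*c + 15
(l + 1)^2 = l^2 + 2*l + 1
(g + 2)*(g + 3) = g^2 + 5*g + 6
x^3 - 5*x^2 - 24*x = x*(x - 8)*(x + 3)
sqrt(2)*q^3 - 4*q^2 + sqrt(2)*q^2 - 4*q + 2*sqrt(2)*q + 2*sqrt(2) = (q - sqrt(2))^2*(sqrt(2)*q + sqrt(2))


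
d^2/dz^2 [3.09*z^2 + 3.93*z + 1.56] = 6.18000000000000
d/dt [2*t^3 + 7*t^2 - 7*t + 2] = 6*t^2 + 14*t - 7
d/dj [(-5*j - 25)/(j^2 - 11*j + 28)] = 5*(j^2 + 10*j - 83)/(j^4 - 22*j^3 + 177*j^2 - 616*j + 784)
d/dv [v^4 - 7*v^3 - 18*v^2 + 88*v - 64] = 4*v^3 - 21*v^2 - 36*v + 88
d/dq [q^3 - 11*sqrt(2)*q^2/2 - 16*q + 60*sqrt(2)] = 3*q^2 - 11*sqrt(2)*q - 16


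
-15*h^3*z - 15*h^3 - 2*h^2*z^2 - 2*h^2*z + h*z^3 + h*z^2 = (-5*h + z)*(3*h + z)*(h*z + h)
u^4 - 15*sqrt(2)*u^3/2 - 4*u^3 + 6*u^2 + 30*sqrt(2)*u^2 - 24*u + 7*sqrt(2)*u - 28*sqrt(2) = (u - 4)*(u - 7*sqrt(2))*(u - sqrt(2))*(u + sqrt(2)/2)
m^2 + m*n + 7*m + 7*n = (m + 7)*(m + n)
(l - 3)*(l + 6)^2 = l^3 + 9*l^2 - 108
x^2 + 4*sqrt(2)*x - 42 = (x - 3*sqrt(2))*(x + 7*sqrt(2))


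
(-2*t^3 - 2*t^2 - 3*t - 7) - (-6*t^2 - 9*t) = -2*t^3 + 4*t^2 + 6*t - 7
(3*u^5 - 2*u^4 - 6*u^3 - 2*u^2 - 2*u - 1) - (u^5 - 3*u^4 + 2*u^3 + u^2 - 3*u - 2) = 2*u^5 + u^4 - 8*u^3 - 3*u^2 + u + 1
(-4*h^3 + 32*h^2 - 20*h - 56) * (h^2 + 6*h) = -4*h^5 + 8*h^4 + 172*h^3 - 176*h^2 - 336*h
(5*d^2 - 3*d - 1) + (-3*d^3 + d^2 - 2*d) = -3*d^3 + 6*d^2 - 5*d - 1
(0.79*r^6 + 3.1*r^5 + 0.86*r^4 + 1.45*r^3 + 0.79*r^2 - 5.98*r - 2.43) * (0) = 0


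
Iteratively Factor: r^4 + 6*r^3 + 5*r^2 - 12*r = (r + 4)*(r^3 + 2*r^2 - 3*r) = (r + 3)*(r + 4)*(r^2 - r) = r*(r + 3)*(r + 4)*(r - 1)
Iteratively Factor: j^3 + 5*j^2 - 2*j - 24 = (j + 4)*(j^2 + j - 6) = (j - 2)*(j + 4)*(j + 3)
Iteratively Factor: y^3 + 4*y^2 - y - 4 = (y + 4)*(y^2 - 1) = (y + 1)*(y + 4)*(y - 1)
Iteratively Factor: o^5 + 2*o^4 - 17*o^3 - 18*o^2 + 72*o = (o + 4)*(o^4 - 2*o^3 - 9*o^2 + 18*o) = (o - 3)*(o + 4)*(o^3 + o^2 - 6*o) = o*(o - 3)*(o + 4)*(o^2 + o - 6) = o*(o - 3)*(o + 3)*(o + 4)*(o - 2)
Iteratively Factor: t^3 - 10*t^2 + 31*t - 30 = (t - 3)*(t^2 - 7*t + 10) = (t - 3)*(t - 2)*(t - 5)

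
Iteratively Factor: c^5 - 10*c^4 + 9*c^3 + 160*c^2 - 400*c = (c - 5)*(c^4 - 5*c^3 - 16*c^2 + 80*c) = (c - 5)^2*(c^3 - 16*c) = (c - 5)^2*(c + 4)*(c^2 - 4*c) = c*(c - 5)^2*(c + 4)*(c - 4)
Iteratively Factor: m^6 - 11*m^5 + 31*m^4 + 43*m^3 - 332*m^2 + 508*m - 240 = (m + 3)*(m^5 - 14*m^4 + 73*m^3 - 176*m^2 + 196*m - 80) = (m - 2)*(m + 3)*(m^4 - 12*m^3 + 49*m^2 - 78*m + 40) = (m - 4)*(m - 2)*(m + 3)*(m^3 - 8*m^2 + 17*m - 10) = (m - 4)*(m - 2)*(m - 1)*(m + 3)*(m^2 - 7*m + 10) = (m - 5)*(m - 4)*(m - 2)*(m - 1)*(m + 3)*(m - 2)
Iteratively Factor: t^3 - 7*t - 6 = (t - 3)*(t^2 + 3*t + 2) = (t - 3)*(t + 1)*(t + 2)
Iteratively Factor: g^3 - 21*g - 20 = (g + 1)*(g^2 - g - 20) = (g + 1)*(g + 4)*(g - 5)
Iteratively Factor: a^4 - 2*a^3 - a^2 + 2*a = (a + 1)*(a^3 - 3*a^2 + 2*a) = (a - 1)*(a + 1)*(a^2 - 2*a) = a*(a - 1)*(a + 1)*(a - 2)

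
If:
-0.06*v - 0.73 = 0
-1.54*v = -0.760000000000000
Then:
No Solution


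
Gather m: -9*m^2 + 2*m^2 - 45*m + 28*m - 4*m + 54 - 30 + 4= -7*m^2 - 21*m + 28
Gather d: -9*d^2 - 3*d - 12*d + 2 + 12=-9*d^2 - 15*d + 14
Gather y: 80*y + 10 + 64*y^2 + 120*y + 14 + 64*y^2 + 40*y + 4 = 128*y^2 + 240*y + 28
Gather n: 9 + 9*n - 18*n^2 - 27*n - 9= -18*n^2 - 18*n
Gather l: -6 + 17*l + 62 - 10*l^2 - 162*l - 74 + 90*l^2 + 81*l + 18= 80*l^2 - 64*l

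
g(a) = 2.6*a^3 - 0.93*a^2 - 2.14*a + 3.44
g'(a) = 7.8*a^2 - 1.86*a - 2.14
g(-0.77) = 3.35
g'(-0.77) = 3.92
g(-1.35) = -1.76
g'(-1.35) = 14.59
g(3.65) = 109.67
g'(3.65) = 94.99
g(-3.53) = -114.96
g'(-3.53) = 101.62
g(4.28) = 181.09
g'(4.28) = 132.78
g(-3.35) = -97.58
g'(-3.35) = 91.63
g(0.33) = 2.73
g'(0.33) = -1.90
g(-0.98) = 2.20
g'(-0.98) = 7.17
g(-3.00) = -68.71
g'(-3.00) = 73.64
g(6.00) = 518.72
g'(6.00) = 267.50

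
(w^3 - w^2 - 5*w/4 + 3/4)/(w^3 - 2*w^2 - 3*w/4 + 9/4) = (2*w - 1)/(2*w - 3)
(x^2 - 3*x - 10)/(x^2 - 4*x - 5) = (x + 2)/(x + 1)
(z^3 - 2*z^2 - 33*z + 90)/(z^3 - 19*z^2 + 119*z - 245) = (z^2 + 3*z - 18)/(z^2 - 14*z + 49)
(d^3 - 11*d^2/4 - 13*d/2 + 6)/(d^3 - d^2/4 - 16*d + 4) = (4*d^2 + 5*d - 6)/(4*d^2 + 15*d - 4)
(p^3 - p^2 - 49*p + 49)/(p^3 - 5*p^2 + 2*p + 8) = (p^3 - p^2 - 49*p + 49)/(p^3 - 5*p^2 + 2*p + 8)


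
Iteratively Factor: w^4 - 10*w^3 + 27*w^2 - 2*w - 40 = (w + 1)*(w^3 - 11*w^2 + 38*w - 40) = (w - 2)*(w + 1)*(w^2 - 9*w + 20) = (w - 5)*(w - 2)*(w + 1)*(w - 4)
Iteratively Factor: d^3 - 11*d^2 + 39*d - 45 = (d - 3)*(d^2 - 8*d + 15) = (d - 5)*(d - 3)*(d - 3)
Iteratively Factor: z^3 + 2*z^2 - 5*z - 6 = (z + 3)*(z^2 - z - 2) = (z + 1)*(z + 3)*(z - 2)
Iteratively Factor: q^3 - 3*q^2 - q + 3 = (q - 1)*(q^2 - 2*q - 3) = (q - 3)*(q - 1)*(q + 1)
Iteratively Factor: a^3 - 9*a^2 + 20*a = (a - 5)*(a^2 - 4*a) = (a - 5)*(a - 4)*(a)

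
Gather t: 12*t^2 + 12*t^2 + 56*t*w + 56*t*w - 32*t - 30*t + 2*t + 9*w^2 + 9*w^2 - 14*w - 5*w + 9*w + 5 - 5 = 24*t^2 + t*(112*w - 60) + 18*w^2 - 10*w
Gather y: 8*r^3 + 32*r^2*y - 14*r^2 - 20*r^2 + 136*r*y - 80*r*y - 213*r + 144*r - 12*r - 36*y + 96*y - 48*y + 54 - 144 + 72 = 8*r^3 - 34*r^2 - 81*r + y*(32*r^2 + 56*r + 12) - 18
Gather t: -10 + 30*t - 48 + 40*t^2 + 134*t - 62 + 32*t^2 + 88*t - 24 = 72*t^2 + 252*t - 144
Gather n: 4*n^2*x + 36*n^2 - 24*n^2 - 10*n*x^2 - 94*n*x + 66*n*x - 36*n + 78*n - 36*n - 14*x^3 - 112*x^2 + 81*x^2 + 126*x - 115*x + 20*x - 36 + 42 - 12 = n^2*(4*x + 12) + n*(-10*x^2 - 28*x + 6) - 14*x^3 - 31*x^2 + 31*x - 6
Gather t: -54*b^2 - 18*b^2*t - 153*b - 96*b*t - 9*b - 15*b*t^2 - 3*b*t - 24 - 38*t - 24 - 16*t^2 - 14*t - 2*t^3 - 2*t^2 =-54*b^2 - 162*b - 2*t^3 + t^2*(-15*b - 18) + t*(-18*b^2 - 99*b - 52) - 48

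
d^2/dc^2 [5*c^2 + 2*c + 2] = 10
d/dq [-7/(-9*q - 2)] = -63/(9*q + 2)^2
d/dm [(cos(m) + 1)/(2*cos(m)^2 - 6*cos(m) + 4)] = (cos(m)^2 + 2*cos(m) - 5)*sin(m)/(2*(cos(m)^2 - 3*cos(m) + 2)^2)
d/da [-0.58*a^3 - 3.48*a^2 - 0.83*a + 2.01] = -1.74*a^2 - 6.96*a - 0.83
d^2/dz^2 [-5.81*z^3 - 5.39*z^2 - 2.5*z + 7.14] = -34.86*z - 10.78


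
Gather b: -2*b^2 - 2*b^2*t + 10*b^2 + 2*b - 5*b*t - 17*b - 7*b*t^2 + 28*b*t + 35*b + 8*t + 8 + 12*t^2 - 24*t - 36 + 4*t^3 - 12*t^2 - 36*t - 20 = b^2*(8 - 2*t) + b*(-7*t^2 + 23*t + 20) + 4*t^3 - 52*t - 48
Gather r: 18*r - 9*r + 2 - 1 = 9*r + 1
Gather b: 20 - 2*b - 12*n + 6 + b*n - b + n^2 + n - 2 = b*(n - 3) + n^2 - 11*n + 24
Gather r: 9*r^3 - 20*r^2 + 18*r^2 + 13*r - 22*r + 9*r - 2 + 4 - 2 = 9*r^3 - 2*r^2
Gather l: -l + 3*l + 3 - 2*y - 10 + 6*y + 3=2*l + 4*y - 4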